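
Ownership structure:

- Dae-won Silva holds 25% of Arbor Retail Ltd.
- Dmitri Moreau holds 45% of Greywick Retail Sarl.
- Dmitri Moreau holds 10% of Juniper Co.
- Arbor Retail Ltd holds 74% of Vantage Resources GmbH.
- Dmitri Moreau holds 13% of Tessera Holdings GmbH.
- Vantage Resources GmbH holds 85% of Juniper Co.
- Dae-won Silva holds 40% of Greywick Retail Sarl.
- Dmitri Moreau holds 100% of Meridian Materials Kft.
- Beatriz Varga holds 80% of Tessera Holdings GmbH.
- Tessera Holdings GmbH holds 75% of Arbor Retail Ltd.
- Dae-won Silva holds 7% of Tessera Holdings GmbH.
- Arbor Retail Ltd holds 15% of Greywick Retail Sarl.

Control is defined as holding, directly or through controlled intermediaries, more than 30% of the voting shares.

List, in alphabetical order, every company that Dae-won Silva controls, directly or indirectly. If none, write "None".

Dae-won holds 40% of Greywick, so Dae-won controls Greywick.
No other company's threshold is met.

Greywick Retail Sarl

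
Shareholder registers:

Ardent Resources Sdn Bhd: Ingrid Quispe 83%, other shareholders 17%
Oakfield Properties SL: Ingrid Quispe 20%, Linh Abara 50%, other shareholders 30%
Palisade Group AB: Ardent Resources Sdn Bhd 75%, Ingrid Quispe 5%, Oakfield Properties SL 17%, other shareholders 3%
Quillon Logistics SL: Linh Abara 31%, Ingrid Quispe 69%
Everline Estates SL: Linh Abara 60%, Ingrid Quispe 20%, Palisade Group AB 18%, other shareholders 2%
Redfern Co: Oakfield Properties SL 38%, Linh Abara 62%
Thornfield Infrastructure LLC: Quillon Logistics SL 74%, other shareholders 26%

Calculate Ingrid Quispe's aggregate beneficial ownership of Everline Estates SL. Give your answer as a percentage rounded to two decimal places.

Ingrid reaches Everline along 4 paths.
Direct stake: 20% = 20%.
Via Ardent → Palisade: 83% × 75% × 18% = 11.205%.
Via Palisade: 5% × 18% = 0.9%.
Via Oakfield → Palisade: 20% × 17% × 18% = 0.612%.
Total: 20% + 11.205% + 0.9% + 0.612% = 32.717%.
Rounded: 32.72%.

32.72%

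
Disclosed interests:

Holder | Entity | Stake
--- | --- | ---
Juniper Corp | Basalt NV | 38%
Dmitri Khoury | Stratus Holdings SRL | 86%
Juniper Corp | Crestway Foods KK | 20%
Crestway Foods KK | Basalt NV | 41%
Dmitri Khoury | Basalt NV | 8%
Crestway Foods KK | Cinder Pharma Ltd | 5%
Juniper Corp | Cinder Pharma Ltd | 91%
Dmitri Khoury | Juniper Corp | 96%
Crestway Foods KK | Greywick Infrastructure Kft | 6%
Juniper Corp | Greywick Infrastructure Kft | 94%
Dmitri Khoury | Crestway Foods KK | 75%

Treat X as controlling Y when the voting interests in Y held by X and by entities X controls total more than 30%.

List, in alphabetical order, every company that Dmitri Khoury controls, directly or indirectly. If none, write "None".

Dmitri holds 96% of Juniper, so Dmitri controls Juniper.
Juniper and Dmitri together hold 20% + 75% = 95% of Crestway, so Dmitri controls Crestway.
Dmitri holds 86% of Stratus, so Dmitri controls Stratus.
Crestway and Juniper together hold 6% + 94% = 100% of Greywick, so Dmitri controls Greywick.
Juniper and Dmitri and Crestway together hold 38% + 8% + 41% = 87% of Basalt, so Dmitri controls Basalt.
Juniper and Crestway together hold 91% + 5% = 96% of Cinder, so Dmitri controls Cinder.

Basalt NV, Cinder Pharma Ltd, Crestway Foods KK, Greywick Infrastructure Kft, Juniper Corp, Stratus Holdings SRL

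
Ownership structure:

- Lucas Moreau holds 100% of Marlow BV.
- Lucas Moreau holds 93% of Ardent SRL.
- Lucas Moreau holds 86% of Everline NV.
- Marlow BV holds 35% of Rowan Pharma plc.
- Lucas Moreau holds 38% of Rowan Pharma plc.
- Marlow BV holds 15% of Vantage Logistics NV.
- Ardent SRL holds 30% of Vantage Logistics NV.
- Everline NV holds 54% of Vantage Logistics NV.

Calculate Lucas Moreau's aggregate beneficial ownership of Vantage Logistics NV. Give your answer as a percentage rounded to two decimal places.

89.34%

Lucas reaches Vantage along 3 paths.
Via Ardent: 93% × 30% = 27.9%.
Via Everline: 86% × 54% = 46.44%.
Via Marlow: 100% × 15% = 15%.
Total: 27.9% + 46.44% + 15% = 89.34%.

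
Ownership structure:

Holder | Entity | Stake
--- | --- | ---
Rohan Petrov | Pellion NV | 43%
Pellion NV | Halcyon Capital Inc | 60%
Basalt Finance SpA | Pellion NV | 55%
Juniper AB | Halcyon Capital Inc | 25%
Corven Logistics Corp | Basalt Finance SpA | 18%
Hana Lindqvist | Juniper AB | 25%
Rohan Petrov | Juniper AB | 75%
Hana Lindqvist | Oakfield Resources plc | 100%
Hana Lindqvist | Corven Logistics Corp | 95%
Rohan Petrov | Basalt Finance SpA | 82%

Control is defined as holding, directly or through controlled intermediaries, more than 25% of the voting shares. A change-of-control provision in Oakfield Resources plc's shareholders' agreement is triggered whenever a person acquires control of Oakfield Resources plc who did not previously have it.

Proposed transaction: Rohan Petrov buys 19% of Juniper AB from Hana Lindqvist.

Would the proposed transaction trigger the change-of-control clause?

No

The purchase adds only to Rohan's holdings (Hana's stake shrinks), so Rohan is the only person who could newly come to control Oakfield.
Rohan holds 75% of Juniper, so Rohan controls Juniper.
Rohan holds 82% of Basalt, so Rohan controls Basalt.
Basalt and Rohan together hold 55% + 43% = 98% of Pellion, so Rohan controls Pellion.
Juniper and Pellion together hold 25% + 60% = 85% of Halcyon, so Rohan controls Halcyon.
Neither Rohan nor any entity Rohan controls holds any voting interest in Oakfield.
So before the transaction, Rohan does not control Oakfield.
After the purchase, Rohan's direct stake in Juniper rises to 75% + 19% = 94%, and Hana's stake falls to 6%.
Rohan holds 94% of Juniper, so Rohan controls Juniper.
After the transaction, neither Rohan nor any entity Rohan controls holds a voting interest in Oakfield, so Rohan still does not control it.
No new person acquires control, so the clause is not triggered.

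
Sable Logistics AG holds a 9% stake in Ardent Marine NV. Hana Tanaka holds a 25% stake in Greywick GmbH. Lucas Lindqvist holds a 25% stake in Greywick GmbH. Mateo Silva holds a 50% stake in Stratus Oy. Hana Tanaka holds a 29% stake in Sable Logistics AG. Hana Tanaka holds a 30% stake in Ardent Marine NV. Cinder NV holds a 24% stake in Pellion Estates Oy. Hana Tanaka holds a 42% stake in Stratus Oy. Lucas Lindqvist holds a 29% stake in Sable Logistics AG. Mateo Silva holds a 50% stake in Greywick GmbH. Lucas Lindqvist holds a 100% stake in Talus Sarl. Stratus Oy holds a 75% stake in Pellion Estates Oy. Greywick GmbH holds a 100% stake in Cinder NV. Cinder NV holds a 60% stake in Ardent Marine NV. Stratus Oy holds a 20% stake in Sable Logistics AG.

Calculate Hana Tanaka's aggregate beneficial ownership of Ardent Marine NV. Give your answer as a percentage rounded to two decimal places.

Hana reaches Ardent along 4 paths.
Via Sable: 29% × 9% = 2.61%.
Via Stratus → Sable: 42% × 20% × 9% = 0.756%.
Via Greywick → Cinder: 25% × 100% × 60% = 15%.
Direct stake: 30% = 30%.
Total: 2.61% + 0.756% + 15% + 30% = 48.366%.
Rounded: 48.37%.

48.37%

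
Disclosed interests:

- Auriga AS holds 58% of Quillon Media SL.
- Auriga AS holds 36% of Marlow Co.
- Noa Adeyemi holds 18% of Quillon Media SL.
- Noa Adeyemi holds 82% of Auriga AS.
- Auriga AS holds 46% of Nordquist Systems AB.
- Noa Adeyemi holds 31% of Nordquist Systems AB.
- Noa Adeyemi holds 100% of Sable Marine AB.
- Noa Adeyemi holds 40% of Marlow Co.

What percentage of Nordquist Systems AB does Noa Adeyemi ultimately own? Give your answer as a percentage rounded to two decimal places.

68.72%

Noa reaches Nordquist along 2 paths.
Via Auriga: 82% × 46% = 37.72%.
Direct stake: 31% = 31%.
Total: 37.72% + 31% = 68.72%.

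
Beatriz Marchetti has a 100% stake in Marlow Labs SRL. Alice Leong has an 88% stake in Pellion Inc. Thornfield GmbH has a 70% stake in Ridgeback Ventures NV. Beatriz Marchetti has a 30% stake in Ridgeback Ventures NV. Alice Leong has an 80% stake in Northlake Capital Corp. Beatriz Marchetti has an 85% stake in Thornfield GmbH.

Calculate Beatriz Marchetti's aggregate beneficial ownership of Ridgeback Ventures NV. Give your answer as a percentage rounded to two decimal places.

89.50%

Beatriz reaches Ridgeback along 2 paths.
Direct stake: 30% = 30%.
Via Thornfield: 85% × 70% = 59.5%.
Total: 30% + 59.5% = 89.5%.
Rounded: 89.50%.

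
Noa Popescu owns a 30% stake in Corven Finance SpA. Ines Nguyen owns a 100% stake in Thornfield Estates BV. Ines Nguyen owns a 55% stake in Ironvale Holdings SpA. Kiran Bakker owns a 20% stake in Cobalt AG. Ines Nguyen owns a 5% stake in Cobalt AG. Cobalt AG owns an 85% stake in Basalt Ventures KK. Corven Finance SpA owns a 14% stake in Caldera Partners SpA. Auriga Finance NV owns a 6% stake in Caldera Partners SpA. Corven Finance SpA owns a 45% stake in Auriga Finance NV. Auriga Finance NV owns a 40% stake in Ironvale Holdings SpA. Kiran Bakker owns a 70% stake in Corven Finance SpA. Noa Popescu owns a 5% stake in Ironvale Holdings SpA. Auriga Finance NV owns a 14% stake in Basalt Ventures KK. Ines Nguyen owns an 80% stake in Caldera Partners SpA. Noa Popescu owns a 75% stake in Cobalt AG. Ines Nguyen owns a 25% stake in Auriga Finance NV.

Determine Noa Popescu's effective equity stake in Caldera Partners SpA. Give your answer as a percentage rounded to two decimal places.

5.01%

Noa reaches Caldera along 2 paths.
Via Corven: 30% × 14% = 4.2%.
Via Corven → Auriga: 30% × 45% × 6% = 0.81%.
Total: 4.2% + 0.81% = 5.01%.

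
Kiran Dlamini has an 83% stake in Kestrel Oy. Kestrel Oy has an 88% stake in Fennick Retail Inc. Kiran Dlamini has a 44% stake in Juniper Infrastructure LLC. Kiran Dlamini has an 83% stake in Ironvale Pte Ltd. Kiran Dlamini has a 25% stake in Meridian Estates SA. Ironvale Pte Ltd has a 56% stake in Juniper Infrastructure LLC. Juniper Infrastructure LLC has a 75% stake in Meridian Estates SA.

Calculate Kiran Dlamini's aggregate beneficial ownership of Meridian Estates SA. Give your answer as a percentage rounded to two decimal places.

92.86%

Kiran reaches Meridian along 3 paths.
Via Ironvale → Juniper: 83% × 56% × 75% = 34.86%.
Via Juniper: 44% × 75% = 33%.
Direct stake: 25% = 25%.
Total: 34.86% + 33% + 25% = 92.86%.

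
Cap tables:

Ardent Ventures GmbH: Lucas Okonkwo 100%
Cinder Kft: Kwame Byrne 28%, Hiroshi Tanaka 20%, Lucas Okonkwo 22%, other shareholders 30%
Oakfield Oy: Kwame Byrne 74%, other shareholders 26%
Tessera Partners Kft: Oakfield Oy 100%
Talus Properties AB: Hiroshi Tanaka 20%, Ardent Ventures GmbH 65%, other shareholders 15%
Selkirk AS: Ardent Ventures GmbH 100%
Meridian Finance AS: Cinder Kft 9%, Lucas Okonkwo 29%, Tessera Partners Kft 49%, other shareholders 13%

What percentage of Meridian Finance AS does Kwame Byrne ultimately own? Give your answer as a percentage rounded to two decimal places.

38.78%

Kwame reaches Meridian along 2 paths.
Via Cinder: 28% × 9% = 2.52%.
Via Oakfield → Tessera: 74% × 100% × 49% = 36.26%.
Total: 2.52% + 36.26% = 38.78%.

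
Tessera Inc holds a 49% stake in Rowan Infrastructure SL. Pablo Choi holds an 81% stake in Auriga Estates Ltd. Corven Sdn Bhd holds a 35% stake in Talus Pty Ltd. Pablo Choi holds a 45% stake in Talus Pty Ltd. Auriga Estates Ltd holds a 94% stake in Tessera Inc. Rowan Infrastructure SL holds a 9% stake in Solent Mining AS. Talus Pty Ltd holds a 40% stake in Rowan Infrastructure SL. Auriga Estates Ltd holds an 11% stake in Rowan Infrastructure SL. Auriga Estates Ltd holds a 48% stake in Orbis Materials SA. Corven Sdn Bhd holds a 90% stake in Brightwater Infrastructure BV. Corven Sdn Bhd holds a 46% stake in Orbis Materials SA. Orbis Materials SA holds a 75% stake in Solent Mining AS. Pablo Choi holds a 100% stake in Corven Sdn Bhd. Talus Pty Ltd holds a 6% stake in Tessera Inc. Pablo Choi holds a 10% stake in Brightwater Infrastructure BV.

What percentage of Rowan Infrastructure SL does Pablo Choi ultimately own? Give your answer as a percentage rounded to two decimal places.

Pablo reaches Rowan along 6 paths.
Via Talus: 45% × 40% = 18%.
Via Corven → Talus: 100% × 35% × 40% = 14%.
Via Auriga → Tessera: 81% × 94% × 49% = 37.3086%.
Via Talus → Tessera: 45% × 6% × 49% = 1.323%.
Via Corven → Talus → Tessera: 100% × 35% × 6% × 49% = 1.029%.
Via Auriga: 81% × 11% = 8.91%.
Total: 18% + 14% + 37.3086% + 1.323% + 1.029% + 8.91% = 80.5706%.
Rounded: 80.57%.

80.57%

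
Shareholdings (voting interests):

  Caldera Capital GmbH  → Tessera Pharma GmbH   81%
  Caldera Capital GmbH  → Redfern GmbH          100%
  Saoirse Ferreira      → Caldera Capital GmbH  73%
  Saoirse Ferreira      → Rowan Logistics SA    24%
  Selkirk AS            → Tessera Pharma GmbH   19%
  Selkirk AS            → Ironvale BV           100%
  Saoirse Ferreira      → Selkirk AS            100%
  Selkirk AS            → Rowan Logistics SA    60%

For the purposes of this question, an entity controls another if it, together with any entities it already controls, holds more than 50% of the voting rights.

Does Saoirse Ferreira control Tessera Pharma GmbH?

Yes

Saoirse holds 100% of Selkirk, so Saoirse controls Selkirk.
Saoirse holds 73% of Caldera, so Saoirse controls Caldera.
Selkirk and Caldera together hold 19% + 81% = 100% of Tessera, so Saoirse controls Tessera.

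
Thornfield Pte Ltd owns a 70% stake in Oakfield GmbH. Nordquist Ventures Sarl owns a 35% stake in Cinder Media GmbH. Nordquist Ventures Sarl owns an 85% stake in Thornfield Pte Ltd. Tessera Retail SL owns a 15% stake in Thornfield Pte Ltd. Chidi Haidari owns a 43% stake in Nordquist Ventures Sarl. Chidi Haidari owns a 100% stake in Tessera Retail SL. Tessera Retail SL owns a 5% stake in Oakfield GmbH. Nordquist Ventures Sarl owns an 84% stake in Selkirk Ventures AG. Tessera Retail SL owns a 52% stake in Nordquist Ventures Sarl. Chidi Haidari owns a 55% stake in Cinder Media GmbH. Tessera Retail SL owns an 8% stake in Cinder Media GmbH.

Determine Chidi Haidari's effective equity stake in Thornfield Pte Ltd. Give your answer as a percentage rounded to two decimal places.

Chidi reaches Thornfield along 3 paths.
Via Tessera → Nordquist: 100% × 52% × 85% = 44.2%.
Via Nordquist: 43% × 85% = 36.55%.
Via Tessera: 100% × 15% = 15%.
Total: 44.2% + 36.55% + 15% = 95.75%.

95.75%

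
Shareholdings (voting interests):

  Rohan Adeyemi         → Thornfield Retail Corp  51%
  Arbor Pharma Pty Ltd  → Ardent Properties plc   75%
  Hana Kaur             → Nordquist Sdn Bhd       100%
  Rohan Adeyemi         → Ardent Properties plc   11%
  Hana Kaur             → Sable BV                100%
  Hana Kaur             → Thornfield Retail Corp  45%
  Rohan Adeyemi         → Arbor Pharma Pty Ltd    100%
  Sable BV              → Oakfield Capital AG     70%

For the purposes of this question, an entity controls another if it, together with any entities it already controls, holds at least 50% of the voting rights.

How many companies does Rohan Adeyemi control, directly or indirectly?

3

Rohan holds 100% of Arbor, so Rohan controls Arbor.
Rohan holds 51% of Thornfield, so Rohan controls Thornfield.
Arbor and Rohan together hold 75% + 11% = 86% of Ardent, so Rohan controls Ardent.
No other company's threshold is met.
Rohan controls 3 companies.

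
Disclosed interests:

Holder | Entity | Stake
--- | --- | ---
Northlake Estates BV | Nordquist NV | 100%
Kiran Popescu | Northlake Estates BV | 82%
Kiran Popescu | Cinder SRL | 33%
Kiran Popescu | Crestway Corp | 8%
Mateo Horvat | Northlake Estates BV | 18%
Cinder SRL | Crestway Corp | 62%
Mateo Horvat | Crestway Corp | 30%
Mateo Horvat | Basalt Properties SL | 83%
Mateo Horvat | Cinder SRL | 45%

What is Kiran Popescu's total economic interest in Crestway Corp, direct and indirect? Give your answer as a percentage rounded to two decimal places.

28.46%

Kiran reaches Crestway along 2 paths.
Via Cinder: 33% × 62% = 20.46%.
Direct stake: 8% = 8%.
Total: 20.46% + 8% = 28.46%.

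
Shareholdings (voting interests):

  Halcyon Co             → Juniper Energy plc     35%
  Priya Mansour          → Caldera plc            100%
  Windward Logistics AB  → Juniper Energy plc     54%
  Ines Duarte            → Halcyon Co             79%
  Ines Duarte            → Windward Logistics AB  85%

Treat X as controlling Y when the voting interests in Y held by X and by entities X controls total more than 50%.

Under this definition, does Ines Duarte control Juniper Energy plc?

Yes

Ines holds 85% of Windward, so Ines controls Windward.
Ines holds 79% of Halcyon, so Ines controls Halcyon.
Windward and Halcyon together hold 54% + 35% = 89% of Juniper, so Ines controls Juniper.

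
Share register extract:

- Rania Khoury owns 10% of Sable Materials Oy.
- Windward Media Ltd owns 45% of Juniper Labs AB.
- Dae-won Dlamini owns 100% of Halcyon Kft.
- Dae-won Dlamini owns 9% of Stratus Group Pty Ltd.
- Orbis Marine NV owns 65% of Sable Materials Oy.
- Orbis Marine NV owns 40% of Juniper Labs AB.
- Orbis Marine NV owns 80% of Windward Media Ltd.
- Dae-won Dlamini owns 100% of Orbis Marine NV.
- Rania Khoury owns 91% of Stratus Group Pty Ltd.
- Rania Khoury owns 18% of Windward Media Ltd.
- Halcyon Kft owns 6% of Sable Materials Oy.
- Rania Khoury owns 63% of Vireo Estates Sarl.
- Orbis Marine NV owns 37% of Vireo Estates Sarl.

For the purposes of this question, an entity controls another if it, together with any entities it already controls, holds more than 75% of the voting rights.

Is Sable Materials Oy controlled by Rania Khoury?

Rania holds 91% of Stratus, so Rania controls Stratus.
In Sable, Rania's side holds only 10%, not > 75%.
So Rania does not control Sable.

No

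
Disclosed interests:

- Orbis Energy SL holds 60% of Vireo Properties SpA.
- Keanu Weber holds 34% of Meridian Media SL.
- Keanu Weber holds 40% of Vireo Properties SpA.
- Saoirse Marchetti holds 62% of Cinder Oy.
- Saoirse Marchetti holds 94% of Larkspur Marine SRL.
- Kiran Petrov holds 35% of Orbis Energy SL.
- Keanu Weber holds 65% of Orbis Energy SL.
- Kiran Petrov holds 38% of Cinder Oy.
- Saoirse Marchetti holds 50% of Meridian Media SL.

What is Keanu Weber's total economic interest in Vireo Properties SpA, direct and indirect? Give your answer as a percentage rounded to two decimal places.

Keanu reaches Vireo along 2 paths.
Via Orbis: 65% × 60% = 39%.
Direct stake: 40% = 40%.
Total: 39% + 40% = 79%.
Rounded: 79.00%.

79.00%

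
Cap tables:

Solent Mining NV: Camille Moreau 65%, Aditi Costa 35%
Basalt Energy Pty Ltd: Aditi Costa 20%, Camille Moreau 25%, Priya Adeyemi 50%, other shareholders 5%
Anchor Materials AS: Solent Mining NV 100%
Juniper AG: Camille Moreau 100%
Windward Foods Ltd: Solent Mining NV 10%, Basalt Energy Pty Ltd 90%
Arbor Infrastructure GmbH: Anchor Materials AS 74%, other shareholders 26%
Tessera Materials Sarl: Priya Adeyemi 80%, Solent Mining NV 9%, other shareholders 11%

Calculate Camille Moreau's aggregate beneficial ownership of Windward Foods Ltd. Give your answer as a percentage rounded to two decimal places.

Camille reaches Windward along 2 paths.
Via Solent: 65% × 10% = 6.5%.
Via Basalt: 25% × 90% = 22.5%.
Total: 6.5% + 22.5% = 29%.
Rounded: 29.00%.

29.00%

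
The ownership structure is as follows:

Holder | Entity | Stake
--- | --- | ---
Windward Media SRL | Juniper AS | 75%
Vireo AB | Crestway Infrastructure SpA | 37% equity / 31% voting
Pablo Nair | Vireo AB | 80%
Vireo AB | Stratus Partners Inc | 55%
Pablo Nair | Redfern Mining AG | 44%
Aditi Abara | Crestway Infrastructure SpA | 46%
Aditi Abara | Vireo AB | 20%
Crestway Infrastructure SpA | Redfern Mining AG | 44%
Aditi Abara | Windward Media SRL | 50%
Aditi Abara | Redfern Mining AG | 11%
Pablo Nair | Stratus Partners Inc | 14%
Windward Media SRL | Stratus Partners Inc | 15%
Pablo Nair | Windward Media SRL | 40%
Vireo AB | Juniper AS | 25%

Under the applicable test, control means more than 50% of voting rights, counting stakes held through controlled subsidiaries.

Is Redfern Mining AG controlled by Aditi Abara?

Aditi's largest direct stake is 50% in Windward, which does not meet the threshold, so Aditi controls no company.
In Redfern, Aditi's side holds only 11%, not > 50%.
So Aditi does not control Redfern.

No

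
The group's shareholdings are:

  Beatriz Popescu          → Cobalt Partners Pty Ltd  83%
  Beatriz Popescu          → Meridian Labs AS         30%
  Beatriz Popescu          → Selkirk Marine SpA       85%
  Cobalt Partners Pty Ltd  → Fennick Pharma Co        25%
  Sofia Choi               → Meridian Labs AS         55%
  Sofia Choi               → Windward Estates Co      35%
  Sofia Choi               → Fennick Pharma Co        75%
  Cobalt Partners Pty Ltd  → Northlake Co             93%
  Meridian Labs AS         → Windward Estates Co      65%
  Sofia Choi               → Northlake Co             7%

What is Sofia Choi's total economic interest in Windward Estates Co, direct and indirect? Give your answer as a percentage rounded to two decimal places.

Sofia reaches Windward along 2 paths.
Via Meridian: 55% × 65% = 35.75%.
Direct stake: 35% = 35%.
Total: 35.75% + 35% = 70.75%.

70.75%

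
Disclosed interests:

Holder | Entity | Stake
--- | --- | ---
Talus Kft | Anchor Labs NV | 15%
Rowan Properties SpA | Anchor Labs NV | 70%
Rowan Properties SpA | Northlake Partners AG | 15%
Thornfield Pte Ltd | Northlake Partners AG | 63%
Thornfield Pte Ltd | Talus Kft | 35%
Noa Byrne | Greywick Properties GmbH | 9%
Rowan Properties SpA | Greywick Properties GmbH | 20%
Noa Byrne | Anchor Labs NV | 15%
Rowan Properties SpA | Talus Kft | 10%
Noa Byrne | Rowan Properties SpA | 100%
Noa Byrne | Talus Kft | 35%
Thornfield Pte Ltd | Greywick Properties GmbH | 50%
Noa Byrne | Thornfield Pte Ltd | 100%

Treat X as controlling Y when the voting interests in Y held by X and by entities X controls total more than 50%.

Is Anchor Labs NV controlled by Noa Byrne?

Noa holds 100% of Rowan, so Noa controls Rowan.
Noa holds 100% of Thornfield, so Noa controls Thornfield.
Noa and Rowan and Thornfield together hold 35% + 10% + 35% = 80% of Talus, so Noa controls Talus.
Rowan and Noa and Talus together hold 70% + 15% + 15% = 100% of Anchor, so Noa controls Anchor.

Yes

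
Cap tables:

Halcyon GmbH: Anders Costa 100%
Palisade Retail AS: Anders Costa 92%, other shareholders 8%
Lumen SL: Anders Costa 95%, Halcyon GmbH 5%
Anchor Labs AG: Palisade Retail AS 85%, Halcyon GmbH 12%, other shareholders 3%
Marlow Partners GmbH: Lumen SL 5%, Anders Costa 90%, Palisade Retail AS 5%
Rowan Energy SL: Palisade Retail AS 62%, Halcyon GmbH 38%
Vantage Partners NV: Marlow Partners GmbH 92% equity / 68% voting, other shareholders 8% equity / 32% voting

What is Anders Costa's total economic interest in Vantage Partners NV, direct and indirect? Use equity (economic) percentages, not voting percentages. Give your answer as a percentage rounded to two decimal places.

Anders reaches Vantage along 4 paths.
Via Lumen → Marlow: 95% × 5% × 92% = 4.37%.
Via Halcyon → Lumen → Marlow: 100% × 5% × 5% × 92% = 0.23%.
Via Marlow: 90% × 92% = 82.8%.
Via Palisade → Marlow: 92% × 5% × 92% = 4.232%.
Total: 4.37% + 0.23% + 82.8% + 4.232% = 91.632%.
Rounded: 91.63%.

91.63%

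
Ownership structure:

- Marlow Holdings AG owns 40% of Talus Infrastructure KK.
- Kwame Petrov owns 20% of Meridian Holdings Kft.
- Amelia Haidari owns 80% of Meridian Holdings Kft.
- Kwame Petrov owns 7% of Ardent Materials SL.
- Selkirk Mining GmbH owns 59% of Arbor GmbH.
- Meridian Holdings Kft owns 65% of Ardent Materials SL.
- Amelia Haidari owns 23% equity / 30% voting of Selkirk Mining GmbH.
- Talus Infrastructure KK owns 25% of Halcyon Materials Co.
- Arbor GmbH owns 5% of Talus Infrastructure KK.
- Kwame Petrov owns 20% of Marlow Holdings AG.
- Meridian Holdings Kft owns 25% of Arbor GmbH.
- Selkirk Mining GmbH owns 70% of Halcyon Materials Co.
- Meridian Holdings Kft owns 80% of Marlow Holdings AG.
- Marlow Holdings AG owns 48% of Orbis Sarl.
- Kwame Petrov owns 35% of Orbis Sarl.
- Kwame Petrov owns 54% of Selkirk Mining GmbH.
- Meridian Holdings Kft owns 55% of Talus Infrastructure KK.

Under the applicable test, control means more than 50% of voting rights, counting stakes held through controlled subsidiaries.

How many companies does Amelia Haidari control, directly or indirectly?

4

Amelia holds 80% of Meridian, so Amelia controls Meridian.
Meridian holds 80% of Marlow, so Amelia controls Marlow.
Meridian and Marlow together hold 55% + 40% = 95% of Talus, so Amelia controls Talus.
Meridian holds 65% of Ardent, so Amelia controls Ardent.
No other company's threshold is met.
Amelia controls 4 companies.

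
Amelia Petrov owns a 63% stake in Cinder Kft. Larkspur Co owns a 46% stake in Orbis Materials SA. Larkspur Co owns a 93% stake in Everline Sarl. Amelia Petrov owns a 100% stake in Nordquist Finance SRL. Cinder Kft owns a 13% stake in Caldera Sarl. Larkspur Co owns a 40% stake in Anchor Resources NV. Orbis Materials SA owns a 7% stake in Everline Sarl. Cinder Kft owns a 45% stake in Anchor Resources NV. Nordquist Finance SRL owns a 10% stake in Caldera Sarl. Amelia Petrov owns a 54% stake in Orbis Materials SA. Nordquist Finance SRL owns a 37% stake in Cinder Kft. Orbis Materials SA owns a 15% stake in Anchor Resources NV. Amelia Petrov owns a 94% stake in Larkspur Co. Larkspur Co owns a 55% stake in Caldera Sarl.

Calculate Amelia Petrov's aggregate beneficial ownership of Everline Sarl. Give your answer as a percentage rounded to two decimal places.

94.23%

Amelia reaches Everline along 3 paths.
Via Larkspur → Orbis: 94% × 46% × 7% = 3.0268%.
Via Orbis: 54% × 7% = 3.78%.
Via Larkspur: 94% × 93% = 87.42%.
Total: 3.0268% + 3.78% + 87.42% = 94.2268%.
Rounded: 94.23%.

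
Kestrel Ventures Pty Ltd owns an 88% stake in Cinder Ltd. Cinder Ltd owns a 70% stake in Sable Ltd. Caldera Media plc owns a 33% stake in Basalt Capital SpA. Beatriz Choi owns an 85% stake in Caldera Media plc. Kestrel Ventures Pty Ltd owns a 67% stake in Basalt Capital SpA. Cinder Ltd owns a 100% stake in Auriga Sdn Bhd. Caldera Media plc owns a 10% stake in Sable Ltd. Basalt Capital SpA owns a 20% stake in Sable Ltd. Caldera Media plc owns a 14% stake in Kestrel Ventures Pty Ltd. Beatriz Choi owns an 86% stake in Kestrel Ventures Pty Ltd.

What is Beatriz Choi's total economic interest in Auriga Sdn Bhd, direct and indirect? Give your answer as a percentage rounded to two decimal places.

Beatriz reaches Auriga along 2 paths.
Via Caldera → Kestrel → Cinder: 85% × 14% × 88% × 100% = 10.472%.
Via Kestrel → Cinder: 86% × 88% × 100% = 75.68%.
Total: 10.472% + 75.68% = 86.152%.
Rounded: 86.15%.

86.15%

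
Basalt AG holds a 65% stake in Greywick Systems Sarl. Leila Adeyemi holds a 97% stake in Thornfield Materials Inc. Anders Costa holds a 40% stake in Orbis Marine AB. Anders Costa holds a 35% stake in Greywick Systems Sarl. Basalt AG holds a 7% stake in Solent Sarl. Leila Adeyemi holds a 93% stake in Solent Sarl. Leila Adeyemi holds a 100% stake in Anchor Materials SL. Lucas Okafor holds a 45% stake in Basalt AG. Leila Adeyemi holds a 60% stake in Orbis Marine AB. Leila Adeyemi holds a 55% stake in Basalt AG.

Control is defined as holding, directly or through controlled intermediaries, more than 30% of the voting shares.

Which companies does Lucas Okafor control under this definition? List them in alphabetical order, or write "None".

Lucas holds 45% of Basalt, so Lucas controls Basalt.
Basalt holds 65% of Greywick, so Lucas controls Greywick.
No other company's threshold is met.

Basalt AG, Greywick Systems Sarl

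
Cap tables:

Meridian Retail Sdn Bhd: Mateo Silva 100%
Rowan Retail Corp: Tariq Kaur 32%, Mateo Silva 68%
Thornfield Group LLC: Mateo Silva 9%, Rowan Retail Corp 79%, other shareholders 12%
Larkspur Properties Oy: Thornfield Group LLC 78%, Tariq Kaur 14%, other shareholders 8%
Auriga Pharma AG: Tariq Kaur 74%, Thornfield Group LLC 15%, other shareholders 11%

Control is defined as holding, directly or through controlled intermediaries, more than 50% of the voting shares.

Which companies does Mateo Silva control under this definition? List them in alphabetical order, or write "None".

Larkspur Properties Oy, Meridian Retail Sdn Bhd, Rowan Retail Corp, Thornfield Group LLC

Mateo holds 100% of Meridian, so Mateo controls Meridian.
Mateo holds 68% of Rowan, so Mateo controls Rowan.
Mateo and Rowan together hold 9% + 79% = 88% of Thornfield, so Mateo controls Thornfield.
Thornfield holds 78% of Larkspur, so Mateo controls Larkspur.
No other company's threshold is met.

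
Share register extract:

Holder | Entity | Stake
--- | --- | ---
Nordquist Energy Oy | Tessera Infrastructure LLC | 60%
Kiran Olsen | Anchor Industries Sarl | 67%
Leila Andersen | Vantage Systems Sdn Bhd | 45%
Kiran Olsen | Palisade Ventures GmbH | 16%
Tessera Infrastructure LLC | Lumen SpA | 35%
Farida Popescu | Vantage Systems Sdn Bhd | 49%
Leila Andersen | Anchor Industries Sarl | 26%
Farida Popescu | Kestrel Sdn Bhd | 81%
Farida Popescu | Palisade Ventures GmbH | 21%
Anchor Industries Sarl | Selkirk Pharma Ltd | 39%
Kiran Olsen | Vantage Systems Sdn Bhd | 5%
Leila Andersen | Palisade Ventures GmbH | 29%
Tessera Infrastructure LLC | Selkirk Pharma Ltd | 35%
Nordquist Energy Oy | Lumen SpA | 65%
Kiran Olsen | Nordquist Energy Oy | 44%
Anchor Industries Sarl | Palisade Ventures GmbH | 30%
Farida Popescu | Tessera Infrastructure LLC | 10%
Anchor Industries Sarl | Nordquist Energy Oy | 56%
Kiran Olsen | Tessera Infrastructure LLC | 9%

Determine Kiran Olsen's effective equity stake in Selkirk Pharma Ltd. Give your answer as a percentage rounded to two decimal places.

46.40%

Kiran reaches Selkirk along 4 paths.
Via Anchor: 67% × 39% = 26.13%.
Via Anchor → Nordquist → Tessera: 67% × 56% × 60% × 35% = 7.8792%.
Via Nordquist → Tessera: 44% × 60% × 35% = 9.24%.
Via Tessera: 9% × 35% = 3.15%.
Total: 26.13% + 7.8792% + 9.24% + 3.15% = 46.3992%.
Rounded: 46.40%.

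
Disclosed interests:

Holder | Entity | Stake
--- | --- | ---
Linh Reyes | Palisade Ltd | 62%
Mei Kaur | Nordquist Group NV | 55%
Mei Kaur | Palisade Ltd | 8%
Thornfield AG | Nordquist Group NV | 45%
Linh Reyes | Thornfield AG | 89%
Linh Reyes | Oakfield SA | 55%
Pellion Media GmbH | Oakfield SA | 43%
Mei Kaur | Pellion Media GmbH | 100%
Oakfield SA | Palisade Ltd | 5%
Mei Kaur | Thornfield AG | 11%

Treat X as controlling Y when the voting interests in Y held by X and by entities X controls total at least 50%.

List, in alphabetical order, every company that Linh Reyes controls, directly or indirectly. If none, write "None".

Linh holds 89% of Thornfield, so Linh controls Thornfield.
Linh holds 55% of Oakfield, so Linh controls Oakfield.
Oakfield and Linh together hold 5% + 62% = 67% of Palisade, so Linh controls Palisade.
No other company's threshold is met.

Oakfield SA, Palisade Ltd, Thornfield AG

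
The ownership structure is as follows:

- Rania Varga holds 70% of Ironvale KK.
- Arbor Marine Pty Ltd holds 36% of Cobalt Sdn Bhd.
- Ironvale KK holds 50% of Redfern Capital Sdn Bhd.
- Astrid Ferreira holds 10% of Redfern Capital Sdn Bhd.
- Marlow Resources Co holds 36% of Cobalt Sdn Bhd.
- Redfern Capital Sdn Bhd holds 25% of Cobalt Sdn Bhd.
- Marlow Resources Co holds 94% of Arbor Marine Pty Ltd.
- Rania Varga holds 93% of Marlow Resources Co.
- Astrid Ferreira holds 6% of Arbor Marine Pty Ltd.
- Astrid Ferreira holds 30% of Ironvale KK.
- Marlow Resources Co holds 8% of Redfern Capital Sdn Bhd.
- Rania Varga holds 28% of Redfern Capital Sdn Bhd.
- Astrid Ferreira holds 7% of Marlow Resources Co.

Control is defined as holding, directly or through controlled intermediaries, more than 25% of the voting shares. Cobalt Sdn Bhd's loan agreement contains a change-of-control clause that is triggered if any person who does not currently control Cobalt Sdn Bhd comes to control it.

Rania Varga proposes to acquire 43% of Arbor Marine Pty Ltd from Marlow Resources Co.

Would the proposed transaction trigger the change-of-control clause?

No

The purchase adds only to Rania's holdings (Marlow's stake shrinks), so Rania is the only person who could newly come to control Cobalt.
Rania holds 70% of Ironvale, so Rania controls Ironvale.
Rania holds 93% of Marlow, so Rania controls Marlow.
Marlow and Ironvale and Rania together hold 8% + 50% + 28% = 86% of Redfern, so Rania controls Redfern.
Marlow holds 94% of Arbor, so Rania controls Arbor.
Marlow and Redfern and Arbor together hold 36% + 25% + 36% = 97% of Cobalt, so Rania controls Cobalt.
So Rania already controls Cobalt before the transaction.
After the purchase, Rania holds 43% of Arbor directly, and Marlow's stake falls to 51%.
Rania controlled Cobalt already, so this is not a new person acquiring control; every other person's position is unchanged or reduced.
No new person acquires control, so the clause is not triggered.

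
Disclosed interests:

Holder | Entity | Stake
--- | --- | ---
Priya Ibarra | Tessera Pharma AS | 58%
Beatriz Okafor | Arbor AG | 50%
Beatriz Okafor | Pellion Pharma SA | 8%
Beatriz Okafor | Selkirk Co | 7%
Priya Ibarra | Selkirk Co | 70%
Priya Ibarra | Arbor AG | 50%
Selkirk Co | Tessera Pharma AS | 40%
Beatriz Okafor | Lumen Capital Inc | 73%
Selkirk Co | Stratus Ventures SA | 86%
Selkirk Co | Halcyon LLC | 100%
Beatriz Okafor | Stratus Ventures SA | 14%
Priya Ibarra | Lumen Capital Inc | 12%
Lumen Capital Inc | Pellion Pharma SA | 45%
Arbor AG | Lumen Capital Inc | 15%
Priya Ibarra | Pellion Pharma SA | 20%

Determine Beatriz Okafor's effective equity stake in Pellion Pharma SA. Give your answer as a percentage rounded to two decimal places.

Beatriz reaches Pellion along 3 paths.
Direct stake: 8% = 8%.
Via Lumen: 73% × 45% = 32.85%.
Via Arbor → Lumen: 50% × 15% × 45% = 3.375%.
Total: 8% + 32.85% + 3.375% = 44.225%.
Rounded: 44.23%.

44.23%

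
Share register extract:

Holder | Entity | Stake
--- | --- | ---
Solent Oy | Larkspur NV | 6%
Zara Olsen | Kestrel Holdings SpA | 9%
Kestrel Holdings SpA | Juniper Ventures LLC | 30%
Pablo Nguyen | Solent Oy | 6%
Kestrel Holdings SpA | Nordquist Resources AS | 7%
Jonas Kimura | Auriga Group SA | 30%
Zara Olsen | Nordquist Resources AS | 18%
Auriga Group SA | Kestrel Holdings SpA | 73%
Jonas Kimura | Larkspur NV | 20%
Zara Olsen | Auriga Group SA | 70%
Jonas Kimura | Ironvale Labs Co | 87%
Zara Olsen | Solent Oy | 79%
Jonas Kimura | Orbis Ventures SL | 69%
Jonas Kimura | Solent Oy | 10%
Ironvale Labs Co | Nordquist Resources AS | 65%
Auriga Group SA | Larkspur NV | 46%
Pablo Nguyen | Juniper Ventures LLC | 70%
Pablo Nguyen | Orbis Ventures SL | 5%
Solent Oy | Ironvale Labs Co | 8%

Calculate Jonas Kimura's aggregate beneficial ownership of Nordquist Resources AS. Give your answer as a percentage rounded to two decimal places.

58.60%

Jonas reaches Nordquist along 3 paths.
Via Ironvale: 87% × 65% = 56.55%.
Via Solent → Ironvale: 10% × 8% × 65% = 0.52%.
Via Auriga → Kestrel: 30% × 73% × 7% = 1.533%.
Total: 56.55% + 0.52% + 1.533% = 58.603%.
Rounded: 58.60%.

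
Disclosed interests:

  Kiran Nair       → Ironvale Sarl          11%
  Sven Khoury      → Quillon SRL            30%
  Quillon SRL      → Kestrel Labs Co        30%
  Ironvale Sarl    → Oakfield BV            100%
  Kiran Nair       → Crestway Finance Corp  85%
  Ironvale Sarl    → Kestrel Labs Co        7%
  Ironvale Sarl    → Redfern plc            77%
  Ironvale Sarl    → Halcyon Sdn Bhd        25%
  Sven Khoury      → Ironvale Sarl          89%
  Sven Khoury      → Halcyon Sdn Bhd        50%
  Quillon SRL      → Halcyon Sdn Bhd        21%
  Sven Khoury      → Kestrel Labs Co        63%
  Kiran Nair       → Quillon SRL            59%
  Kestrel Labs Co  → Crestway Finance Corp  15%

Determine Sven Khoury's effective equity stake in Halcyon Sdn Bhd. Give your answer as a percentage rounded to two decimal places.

78.55%

Sven reaches Halcyon along 3 paths.
Via Quillon: 30% × 21% = 6.3%.
Via Ironvale: 89% × 25% = 22.25%.
Direct stake: 50% = 50%.
Total: 6.3% + 22.25% + 50% = 78.55%.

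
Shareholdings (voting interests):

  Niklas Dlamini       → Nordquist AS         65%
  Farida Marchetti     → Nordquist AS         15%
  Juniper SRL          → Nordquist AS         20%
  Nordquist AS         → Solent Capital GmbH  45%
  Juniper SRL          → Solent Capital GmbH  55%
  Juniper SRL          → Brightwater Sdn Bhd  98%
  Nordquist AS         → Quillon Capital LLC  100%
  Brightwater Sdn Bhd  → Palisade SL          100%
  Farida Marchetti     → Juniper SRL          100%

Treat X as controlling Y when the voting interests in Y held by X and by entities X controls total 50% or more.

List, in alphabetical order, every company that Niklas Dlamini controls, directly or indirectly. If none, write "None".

Nordquist AS, Quillon Capital LLC

Niklas holds 65% of Nordquist, so Niklas controls Nordquist.
Nordquist holds 100% of Quillon, so Niklas controls Quillon.
No other company's threshold is met.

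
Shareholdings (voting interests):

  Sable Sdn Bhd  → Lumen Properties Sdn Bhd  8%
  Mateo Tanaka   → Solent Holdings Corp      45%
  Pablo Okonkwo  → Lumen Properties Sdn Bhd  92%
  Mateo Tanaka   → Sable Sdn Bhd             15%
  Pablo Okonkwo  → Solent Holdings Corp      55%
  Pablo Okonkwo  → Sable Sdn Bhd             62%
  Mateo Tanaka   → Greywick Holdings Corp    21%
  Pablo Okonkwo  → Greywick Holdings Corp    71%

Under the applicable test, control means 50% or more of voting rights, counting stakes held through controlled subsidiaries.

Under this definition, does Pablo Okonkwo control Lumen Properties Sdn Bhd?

Pablo holds 62% of Sable, so Pablo controls Sable.
Sable and Pablo together hold 8% + 92% = 100% of Lumen, so Pablo controls Lumen.

Yes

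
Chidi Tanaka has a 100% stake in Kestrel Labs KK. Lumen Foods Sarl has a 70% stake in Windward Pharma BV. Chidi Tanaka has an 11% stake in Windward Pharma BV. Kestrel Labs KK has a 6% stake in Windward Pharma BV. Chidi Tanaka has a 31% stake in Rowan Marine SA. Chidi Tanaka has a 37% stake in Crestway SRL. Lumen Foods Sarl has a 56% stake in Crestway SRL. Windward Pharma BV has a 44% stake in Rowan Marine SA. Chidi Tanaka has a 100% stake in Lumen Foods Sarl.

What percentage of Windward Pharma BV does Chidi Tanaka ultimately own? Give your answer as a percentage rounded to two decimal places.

Chidi reaches Windward along 3 paths.
Direct stake: 11% = 11%.
Via Kestrel: 100% × 6% = 6%.
Via Lumen: 100% × 70% = 70%.
Total: 11% + 6% + 70% = 87%.
Rounded: 87.00%.

87.00%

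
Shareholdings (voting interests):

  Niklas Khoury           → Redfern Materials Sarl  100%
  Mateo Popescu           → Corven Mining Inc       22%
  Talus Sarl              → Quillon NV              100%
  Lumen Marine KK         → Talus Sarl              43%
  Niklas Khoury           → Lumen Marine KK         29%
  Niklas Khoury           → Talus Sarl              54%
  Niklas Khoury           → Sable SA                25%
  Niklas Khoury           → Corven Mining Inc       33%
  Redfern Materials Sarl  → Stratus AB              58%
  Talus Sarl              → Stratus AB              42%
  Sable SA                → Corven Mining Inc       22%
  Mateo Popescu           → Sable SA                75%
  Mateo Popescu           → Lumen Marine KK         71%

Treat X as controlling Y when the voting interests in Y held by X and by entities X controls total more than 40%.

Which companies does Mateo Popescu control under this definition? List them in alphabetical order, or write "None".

Mateo holds 75% of Sable, so Mateo controls Sable.
Mateo holds 71% of Lumen, so Mateo controls Lumen.
Lumen holds 43% of Talus, so Mateo controls Talus.
Talus holds 42% of Stratus, so Mateo controls Stratus.
Sable and Mateo together hold 22% + 22% = 44% of Corven, so Mateo controls Corven.
Talus holds 100% of Quillon, so Mateo controls Quillon.
No other company's threshold is met.

Corven Mining Inc, Lumen Marine KK, Quillon NV, Sable SA, Stratus AB, Talus Sarl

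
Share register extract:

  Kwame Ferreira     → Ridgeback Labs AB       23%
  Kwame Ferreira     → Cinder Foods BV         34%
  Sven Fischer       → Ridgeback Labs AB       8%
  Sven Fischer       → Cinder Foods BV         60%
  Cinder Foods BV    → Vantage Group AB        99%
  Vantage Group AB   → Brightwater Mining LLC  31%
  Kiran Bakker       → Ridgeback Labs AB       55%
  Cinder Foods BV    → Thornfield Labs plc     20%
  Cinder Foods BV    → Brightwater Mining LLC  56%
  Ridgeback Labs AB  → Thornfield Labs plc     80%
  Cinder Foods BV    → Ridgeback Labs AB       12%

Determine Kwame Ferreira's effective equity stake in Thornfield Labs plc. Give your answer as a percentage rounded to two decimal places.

Kwame reaches Thornfield along 3 paths.
Via Cinder: 34% × 20% = 6.8%.
Via Ridgeback: 23% × 80% = 18.4%.
Via Cinder → Ridgeback: 34% × 12% × 80% = 3.264%.
Total: 6.8% + 18.4% + 3.264% = 28.464%.
Rounded: 28.46%.

28.46%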